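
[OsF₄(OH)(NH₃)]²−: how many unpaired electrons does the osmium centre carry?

Summing ligand charges against the −2 overall charge gives an oxidation state of +3 for osmium.
Group 8 minus oxidation state 3 gives a d⁵ configuration.
The spin state decides the count: a 5d ion has a large Δₒ and is invariably low-spin.
An octahedral low-spin d⁵ ion is t₂g⁵e_g⁰, giving 1 unpaired electron.

1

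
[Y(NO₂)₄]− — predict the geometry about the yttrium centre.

Each nitro (N-bound nitrite) is −1; balancing the −1 overall charge requires Y(III).
Y sits in group 3, so the d-electron count is 3 − 3 = 0.
With 4 monodentate ligands the coordination number is 4.
A d⁰ ion has no crystal-field stabilisation preference between square planar and tetrahedral, so four ligands adopt the sterically favoured tetrahedral geometry.

tetrahedral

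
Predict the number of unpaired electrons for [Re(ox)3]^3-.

2

Each oxalate is −2; balancing the −3 overall charge requires Re(III).
Group 7 minus oxidation state 3 gives a d⁴ configuration.
Counting donor atoms: 3×oxalate (bidentate) → 6 donors. Coordination number = 6.
The spin state decides the count: a 5d ion has a large Δₒ and is invariably low-spin.
An octahedral low-spin d⁴ ion is t₂g⁴e_g⁰, giving 2 unpaired electrons.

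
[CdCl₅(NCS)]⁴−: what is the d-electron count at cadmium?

Each chloride is −1; each isothiocyanate is −1; balancing the −4 overall charge requires Cd(II).
Group 12 minus oxidation state 2 gives a d¹⁰ configuration.

d10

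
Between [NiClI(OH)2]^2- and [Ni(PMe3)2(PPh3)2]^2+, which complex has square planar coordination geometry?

[Ni(PMe3)2(PPh3)2]^2+

For [NiClI(OH)2]^2-: Ligand charges: each chloride is −1; each iodide is −1; each hydroxide is −1. With an overall charge of −2 the nickel centre must be in the +2 oxidation state. Group 10 minus oxidation state 2 gives a d⁸ configuration. Chloride, hydroxide, and iodide are weak-field ligands. With weak-field ligands the CFSE gain from square planar is small, so a 3d d⁸ ion takes the sterically preferred tetrahedral geometry. → tetrahedral.
For [Ni(PMe3)2(PPh3)2]^2+: Summing ligand charges against the +2 overall charge gives an oxidation state of +2 for nickel. Nickel is a group-10 element; Ni(II) is therefore d⁸. Trimethylphosphine and triphenylphosphine are strong-field ligands (high in the spectrochemical series). A 3d d⁸ ion with strong-field ligands gains enough CFSE to favour square planar over tetrahedral. → square planar.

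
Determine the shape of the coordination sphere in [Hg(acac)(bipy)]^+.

tetrahedral

Summing ligand charges against the +1 overall charge gives an oxidation state of +2 for mercury.
Mercury is a group-12 element; Hg(II) is therefore d¹⁰.
Counting donor atoms: 1×acetylacetonate (bidentate) → 2 donors; 1×2,2′-bipyridine (bidentate) → 2 donors. Coordination number = 4.
A d¹⁰ ion has no crystal-field stabilisation preference between square planar and tetrahedral, so four ligands adopt the sterically favoured tetrahedral geometry.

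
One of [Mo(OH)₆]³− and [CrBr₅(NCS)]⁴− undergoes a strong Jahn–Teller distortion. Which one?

[CrBr₅(NCS)]⁴−

[Mo(OH)₆]³−: Each hydroxide is −1; balancing the −3 overall charge requires Mo(III). Mo sits in group 6, so the d-electron count is 6 − 3 = 3. The d³ configuration leaves the e_g set evenly filled (or empty) — no strong Jahn–Teller driving force.
[CrBr₅(NCS)]⁴−: Summing ligand charges against the −4 overall charge gives an oxidation state of +2 for chromium. Cr sits in group 6, so the d-electron count is 6 − 2 = 4. Bromide and isothiocyanate are weak-field ligands for a first-row metal, so the complex is high-spin. The t₂g³e_g¹ (high-spin) configuration has an unevenly filled e_g set; the Jahn–Teller theorem predicts a tetragonal distortion (typically axial elongation) to lift the degeneracy.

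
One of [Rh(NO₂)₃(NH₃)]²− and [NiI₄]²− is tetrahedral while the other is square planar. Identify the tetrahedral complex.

For [Rh(NO₂)₃(NH₃)]²−: Each nitro (N-bound nitrite) is −1; ammonia is neutral; balancing the −2 overall charge requires Rh(I). Rhodium is a group-9 element; Rh(I) is therefore d⁸. A 4d d⁸ ion has a large crystal-field splitting; square planar leaves the high-energy d_{x²−y²} orbital empty and maximises CFSE. → square planar.
For [NiI₄]²−: Ligand charges: each iodide is −1. With an overall charge of −2 the nickel centre must be in the +2 oxidation state. Ni sits in group 10, so the d-electron count is 10 − 2 = 8. Iodide is a weak-field ligand. With weak-field ligands the CFSE gain from square planar is small, so a 3d d⁸ ion takes the sterically preferred tetrahedral geometry. → tetrahedral.

[NiI₄]²−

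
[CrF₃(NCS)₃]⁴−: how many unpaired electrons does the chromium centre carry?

Summing ligand charges against the −4 overall charge gives an oxidation state of +2 for chromium.
Group 6 minus oxidation state 2 gives a d⁴ configuration.
The spin state decides the count: Fluoride and isothiocyanate are weak-field ligands for a first-row metal, so the complex is high-spin.
An octahedral high-spin d⁴ ion is t₂g³e_g¹, giving 4 unpaired electrons.

4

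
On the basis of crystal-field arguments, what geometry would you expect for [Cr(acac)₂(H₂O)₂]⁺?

octahedral

Ligand charges: each acetylacetonate is −1; water is neutral. With an overall charge of +1 the chromium centre must be in the +3 oxidation state.
Chromium is a group-6 element; Cr(III) is therefore d³.
Counting donor atoms: 2×acetylacetonate (bidentate) → 4 donors; 2×water (monodentate) → 2 donors. Coordination number = 6.
Six donors around a single metal centre give an octahedral coordination sphere.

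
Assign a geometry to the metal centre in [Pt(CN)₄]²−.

square planar

Ligand charges: each cyanide is −1. With an overall charge of −2 the platinum centre must be in the +2 oxidation state.
Pt sits in group 10, so the d-electron count is 10 − 2 = 8.
With 4 monodentate ligands the coordination number is 4.
A 5d d⁸ ion has a large crystal-field splitting; square planar leaves the high-energy d_{x²−y²} orbital empty and maximises CFSE.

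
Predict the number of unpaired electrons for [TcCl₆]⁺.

0 unpaired electrons

Ligand charges: each chloride is −1. With an overall charge of +1 the technetium centre must be in the +7 oxidation state.
Tc sits in group 7, so the d-electron count is 7 − 7 = 0.
In an octahedral field the d⁰ configuration is t₂g⁰e_g⁰, giving 0 unpaired electrons.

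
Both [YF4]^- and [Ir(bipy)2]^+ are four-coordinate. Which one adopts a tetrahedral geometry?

For [YF4]^-: Summing ligand charges against the −1 overall charge gives an oxidation state of +3 for yttrium. Y sits in group 3, so the d-electron count is 3 − 3 = 0. A d⁰ ion has no crystal-field stabilisation preference between square planar and tetrahedral, so four ligands adopt the sterically favoured tetrahedral geometry. → tetrahedral.
For [Ir(bipy)2]^+: 2,2′-bipyridine is neutral; balancing the +1 overall charge requires Ir(I). Group 9 minus oxidation state 1 gives a d⁸ configuration. A 5d d⁸ ion has a large crystal-field splitting; square planar leaves the high-energy d_{x²−y²} orbital empty and maximises CFSE. → square planar.

[YF4]^-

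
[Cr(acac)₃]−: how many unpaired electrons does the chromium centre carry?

Summing ligand charges against the −1 overall charge gives an oxidation state of +2 for chromium.
Group 6 minus oxidation state 2 gives a d⁴ configuration.
Counting donor atoms: 3×acetylacetonate (bidentate) → 6 donors. Coordination number = 6.
The spin state decides the count: Acetylacetonate is a weak-field ligand for a first-row metal, so the complex is high-spin.
An octahedral high-spin d⁴ ion is t₂g³e_g¹, giving 4 unpaired electrons.

4 unpaired electrons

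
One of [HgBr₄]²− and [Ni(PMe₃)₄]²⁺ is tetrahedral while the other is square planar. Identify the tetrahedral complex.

For [HgBr₄]²−: Ligand charges: each bromide is −1. With an overall charge of −2 the mercury centre must be in the +2 oxidation state. Group 12 minus oxidation state 2 gives a d¹⁰ configuration. A d¹⁰ ion has no crystal-field stabilisation preference between square planar and tetrahedral, so four ligands adopt the sterically favoured tetrahedral geometry. → tetrahedral.
For [Ni(PMe₃)₄]²⁺: Ligand charges: trimethylphosphine is neutral. With an overall charge of +2 the nickel centre must be in the +2 oxidation state. Ni sits in group 10, so the d-electron count is 10 − 2 = 8. Trimethylphosphine is a strong-field ligand (high in the spectrochemical series). A 3d d⁸ ion with strong-field ligands gains enough CFSE to favour square planar over tetrahedral. → square planar.

[HgBr₄]²−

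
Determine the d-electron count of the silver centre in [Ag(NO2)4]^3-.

Ligand charges: each nitro (N-bound nitrite) is −1. With an overall charge of −3 the silver centre must be in the +1 oxidation state.
Ag sits in group 11, so the d-electron count is 11 − 1 = 10.

d¹⁰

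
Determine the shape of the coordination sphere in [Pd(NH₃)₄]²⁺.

square planar

Ammonia is neutral; balancing the +2 overall charge requires Pd(II).
Palladium is a group-10 element; Pd(II) is therefore d⁸.
With 4 monodentate ligands the coordination number is 4.
A 4d d⁸ ion has a large crystal-field splitting; square planar leaves the high-energy d_{x²−y²} orbital empty and maximises CFSE.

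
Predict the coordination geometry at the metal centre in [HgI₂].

Each iodide is −1; balancing the 0 overall charge requires Hg(II).
Group 12 minus oxidation state 2 gives a d¹⁰ configuration.
With 2 monodentate ligands the coordination number is 2.
A d¹⁰ ion with only two ligands adopts a linear arrangement (sp hybridisation; no CFSE preference).

linear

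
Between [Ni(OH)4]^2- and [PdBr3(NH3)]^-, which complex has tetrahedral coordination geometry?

[Ni(OH)4]^2-

For [Ni(OH)4]^2-: Each hydroxide is −1; balancing the −2 overall charge requires Ni(II). Ni sits in group 10, so the d-electron count is 10 − 2 = 8. Hydroxide is a weak-field ligand. With weak-field ligands the CFSE gain from square planar is small, so a 3d d⁸ ion takes the sterically preferred tetrahedral geometry. → tetrahedral.
For [PdBr3(NH3)]^-: Each bromide is −1; ammonia is neutral; balancing the −1 overall charge requires Pd(II). Group 10 minus oxidation state 2 gives a d⁸ configuration. A 4d d⁸ ion has a large crystal-field splitting; square planar leaves the high-energy d_{x²−y²} orbital empty and maximises CFSE. → square planar.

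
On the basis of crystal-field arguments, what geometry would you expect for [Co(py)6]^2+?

Pyridine is neutral; balancing the +2 overall charge requires Co(II).
Group 9 minus oxidation state 2 gives a d⁷ configuration.
With 6 monodentate ligands the coordination number is 6.
Six donors around a single metal centre give an octahedral coordination sphere.

octahedral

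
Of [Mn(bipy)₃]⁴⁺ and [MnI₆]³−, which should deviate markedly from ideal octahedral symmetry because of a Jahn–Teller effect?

[Mn(bipy)₃]⁴⁺: Summing ligand charges against the +4 overall charge gives an oxidation state of +4 for manganese. Manganese is a group-7 element; Mn(IV) is therefore d³. The d³ configuration leaves the e_g set evenly filled (or empty) — no strong Jahn–Teller driving force.
[MnI₆]³−: Ligand charges: each iodide is −1. With an overall charge of −3 the manganese centre must be in the +3 oxidation state. Mn sits in group 7, so the d-electron count is 7 − 3 = 4. Iodide is a weak-field ligand for a first-row metal, so the complex is high-spin. The t₂g³e_g¹ (high-spin) configuration has an unevenly filled e_g set; the Jahn–Teller theorem predicts a tetragonal distortion (typically axial elongation) to lift the degeneracy.

[MnI₆]³−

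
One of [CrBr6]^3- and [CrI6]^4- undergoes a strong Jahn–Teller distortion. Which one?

[CrBr6]^3-: Summing ligand charges against the −3 overall charge gives an oxidation state of +3 for chromium. Chromium is a group-6 element; Cr(III) is therefore d³. The d³ configuration leaves the e_g set evenly filled (or empty) — no strong Jahn–Teller driving force.
[CrI6]^4-: Summing ligand charges against the −4 overall charge gives an oxidation state of +2 for chromium. Group 6 minus oxidation state 2 gives a d⁴ configuration. Iodide is a weak-field ligand for a first-row metal, so the complex is high-spin. The t₂g³e_g¹ (high-spin) configuration has an unevenly filled e_g set; the Jahn–Teller theorem predicts a tetragonal distortion (typically axial elongation) to lift the degeneracy.

[CrI6]^4-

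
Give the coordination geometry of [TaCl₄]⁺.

tetrahedral

Summing ligand charges against the +1 overall charge gives an oxidation state of +5 for tantalum.
Group 5 minus oxidation state 5 gives a d⁰ configuration.
With 4 monodentate ligands the coordination number is 4.
A d⁰ ion has no crystal-field stabilisation preference between square planar and tetrahedral, so four ligands adopt the sterically favoured tetrahedral geometry.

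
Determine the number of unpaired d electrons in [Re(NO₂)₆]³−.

Ligand charges: each nitro (N-bound nitrite) is −1. With an overall charge of −3 the rhenium centre must be in the +3 oxidation state.
Group 7 minus oxidation state 3 gives a d⁴ configuration.
The spin state decides the count: a 5d ion has a large Δₒ and is invariably low-spin.
An octahedral low-spin d⁴ ion is t₂g⁴e_g⁰, giving 2 unpaired electrons.

2 unpaired electrons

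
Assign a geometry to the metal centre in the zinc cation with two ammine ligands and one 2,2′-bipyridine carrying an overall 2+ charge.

tetrahedral

Ammonia is neutral; 2,2′-bipyridine is neutral; balancing the +2 overall charge requires Zn(II).
Group 12 minus oxidation state 2 gives a d¹⁰ configuration.
Counting donor atoms: 2×ammonia (monodentate) → 2 donors; 1×2,2′-bipyridine (bidentate) → 2 donors. Coordination number = 4.
A d¹⁰ ion has no crystal-field stabilisation preference between square planar and tetrahedral, so four ligands adopt the sterically favoured tetrahedral geometry.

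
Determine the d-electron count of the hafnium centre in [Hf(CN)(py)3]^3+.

d0

Ligand charges: each cyanide is −1; pyridine is neutral. With an overall charge of +3 the hafnium centre must be in the +4 oxidation state.
Group 4 minus oxidation state 4 gives a d⁰ configuration.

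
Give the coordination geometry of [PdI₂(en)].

square planar

Summing ligand charges against the 0 overall charge gives an oxidation state of +2 for palladium.
Palladium is a group-10 element; Pd(II) is therefore d⁸.
Counting donor atoms: 2×iodide (monodentate) → 2 donors; 1×ethylenediamine (bidentate) → 2 donors. Coordination number = 4.
A 4d d⁸ ion has a large crystal-field splitting; square planar leaves the high-energy d_{x²−y²} orbital empty and maximises CFSE.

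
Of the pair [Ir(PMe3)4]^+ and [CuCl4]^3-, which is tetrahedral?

For [Ir(PMe3)4]^+: Summing ligand charges against the +1 overall charge gives an oxidation state of +1 for iridium. Ir sits in group 9, so the d-electron count is 9 − 1 = 8. A 5d d⁸ ion has a large crystal-field splitting; square planar leaves the high-energy d_{x²−y²} orbital empty and maximises CFSE. → square planar.
For [CuCl4]^3-: Summing ligand charges against the −3 overall charge gives an oxidation state of +1 for copper. Copper is a group-11 element; Cu(I) is therefore d¹⁰. A d¹⁰ ion has no crystal-field stabilisation preference between square planar and tetrahedral, so four ligands adopt the sterically favoured tetrahedral geometry. → tetrahedral.

[CuCl4]^3-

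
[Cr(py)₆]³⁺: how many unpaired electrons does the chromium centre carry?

Pyridine is neutral; balancing the +3 overall charge requires Cr(III).
Cr sits in group 6, so the d-electron count is 6 − 3 = 3.
In an octahedral field the d³ configuration is t₂g³e_g⁰ (only one arrangement possible), giving 3 unpaired electrons.

3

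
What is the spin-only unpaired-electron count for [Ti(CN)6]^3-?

1

Summing ligand charges against the −3 overall charge gives an oxidation state of +3 for titanium.
Group 4 minus oxidation state 3 gives a d¹ configuration.
In an octahedral field the d¹ configuration is t₂g¹e_g⁰ (only one arrangement possible), giving 1 unpaired electron.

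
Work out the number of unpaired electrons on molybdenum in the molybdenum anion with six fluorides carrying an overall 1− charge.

1 unpaired electron

Each fluoride is −1; balancing the −1 overall charge requires Mo(V).
Group 6 minus oxidation state 5 gives a d¹ configuration.
In an octahedral field the d¹ configuration is t₂g¹e_g⁰ (only one arrangement possible), giving 1 unpaired electron.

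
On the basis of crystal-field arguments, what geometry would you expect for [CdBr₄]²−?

Each bromide is −1; balancing the −2 overall charge requires Cd(II).
Cadmium is a group-12 element; Cd(II) is therefore d¹⁰.
Coordination number: 4.
A d¹⁰ ion has no crystal-field stabilisation preference between square planar and tetrahedral, so four ligands adopt the sterically favoured tetrahedral geometry.

tetrahedral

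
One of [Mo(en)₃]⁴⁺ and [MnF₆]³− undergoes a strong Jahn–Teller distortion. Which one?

[Mo(en)₃]⁴⁺: Ethylenediamine is neutral; balancing the +4 overall charge requires Mo(IV). Group 6 minus oxidation state 4 gives a d² configuration. The d² configuration leaves the e_g set evenly filled (or empty) — no strong Jahn–Teller driving force.
[MnF₆]³−: Each fluoride is −1; balancing the −3 overall charge requires Mn(III). Manganese is a group-7 element; Mn(III) is therefore d⁴. Fluoride is a weak-field ligand for a first-row metal, so the complex is high-spin. The t₂g³e_g¹ (high-spin) configuration has an unevenly filled e_g set; the Jahn–Teller theorem predicts a tetragonal distortion (typically axial elongation) to lift the degeneracy.

[MnF₆]³−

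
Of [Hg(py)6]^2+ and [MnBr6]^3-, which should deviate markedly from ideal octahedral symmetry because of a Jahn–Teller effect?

[MnBr6]^3-

[Hg(py)6]^2+: Pyridine is neutral; balancing the +2 overall charge requires Hg(II). Mercury is a group-12 element; Hg(II) is therefore d¹⁰. The d¹⁰ configuration leaves the e_g set evenly filled (or empty) — no strong Jahn–Teller driving force.
[MnBr6]^3-: Ligand charges: each bromide is −1. With an overall charge of −3 the manganese centre must be in the +3 oxidation state. Group 7 minus oxidation state 3 gives a d⁴ configuration. Bromide is a weak-field ligand for a first-row metal, so the complex is high-spin. The t₂g³e_g¹ (high-spin) configuration has an unevenly filled e_g set; the Jahn–Teller theorem predicts a tetragonal distortion (typically axial elongation) to lift the degeneracy.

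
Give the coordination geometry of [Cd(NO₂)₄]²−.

Ligand charges: each nitro (N-bound nitrite) is −1. With an overall charge of −2 the cadmium centre must be in the +2 oxidation state.
Cd sits in group 12, so the d-electron count is 12 − 2 = 10.
With 4 monodentate ligands the coordination number is 4.
A d¹⁰ ion has no crystal-field stabilisation preference between square planar and tetrahedral, so four ligands adopt the sterically favoured tetrahedral geometry.

tetrahedral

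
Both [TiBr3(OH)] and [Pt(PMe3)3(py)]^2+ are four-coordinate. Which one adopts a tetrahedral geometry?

[TiBr3(OH)]

For [TiBr3(OH)]: Ligand charges: each bromide is −1; each hydroxide is −1. With an overall charge of 0 the titanium centre must be in the +4 oxidation state. Titanium is a group-4 element; Ti(IV) is therefore d⁰. A d⁰ ion has no crystal-field stabilisation preference between square planar and tetrahedral, so four ligands adopt the sterically favoured tetrahedral geometry. → tetrahedral.
For [Pt(PMe3)3(py)]^2+: Summing ligand charges against the +2 overall charge gives an oxidation state of +2 for platinum. Pt sits in group 10, so the d-electron count is 10 − 2 = 8. A 5d d⁸ ion has a large crystal-field splitting; square planar leaves the high-energy d_{x²−y²} orbital empty and maximises CFSE. → square planar.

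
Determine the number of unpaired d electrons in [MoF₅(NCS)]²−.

2 unpaired electrons

Ligand charges: each fluoride is −1; each isothiocyanate is −1. With an overall charge of −2 the molybdenum centre must be in the +4 oxidation state.
Mo sits in group 6, so the d-electron count is 6 − 4 = 2.
In an octahedral field the d² configuration is t₂g²e_g⁰ (only one arrangement possible), giving 2 unpaired electrons.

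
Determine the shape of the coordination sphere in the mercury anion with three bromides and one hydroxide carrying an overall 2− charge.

Ligand charges: each bromide is −1; each hydroxide is −1. With an overall charge of −2 the mercury centre must be in the +2 oxidation state.
Group 12 minus oxidation state 2 gives a d¹⁰ configuration.
With 4 monodentate ligands the coordination number is 4.
A d¹⁰ ion has no crystal-field stabilisation preference between square planar and tetrahedral, so four ligands adopt the sterically favoured tetrahedral geometry.

tetrahedral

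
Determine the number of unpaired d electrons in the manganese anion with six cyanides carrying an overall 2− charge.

Each cyanide is −1; balancing the −2 overall charge requires Mn(IV).
Manganese is a group-7 element; Mn(IV) is therefore d³.
In an octahedral field the d³ configuration is t₂g³e_g⁰ (only one arrangement possible), giving 3 unpaired electrons.

3 unpaired electrons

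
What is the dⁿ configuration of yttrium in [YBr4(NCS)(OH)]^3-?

d0

Summing ligand charges against the −3 overall charge gives an oxidation state of +3 for yttrium.
Y sits in group 3, so the d-electron count is 3 − 3 = 0.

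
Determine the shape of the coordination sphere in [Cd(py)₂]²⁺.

Summing ligand charges against the +2 overall charge gives an oxidation state of +2 for cadmium.
Cd sits in group 12, so the d-electron count is 12 − 2 = 10.
With 2 monodentate ligands the coordination number is 2.
A d¹⁰ ion with only two ligands adopts a linear arrangement (sp hybridisation; no CFSE preference).

linear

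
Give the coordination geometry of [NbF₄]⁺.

tetrahedral

Each fluoride is −1; balancing the +1 overall charge requires Nb(V).
Group 5 minus oxidation state 5 gives a d⁰ configuration.
Coordination number: 4.
A d⁰ ion has no crystal-field stabilisation preference between square planar and tetrahedral, so four ligands adopt the sterically favoured tetrahedral geometry.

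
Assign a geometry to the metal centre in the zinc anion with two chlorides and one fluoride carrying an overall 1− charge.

trigonal planar

Summing ligand charges against the −1 overall charge gives an oxidation state of +2 for zinc.
Group 12 minus oxidation state 2 gives a d¹⁰ configuration.
Coordination number: 3.
Three ligands around a d¹⁰ centre minimise repulsion in a trigonal-planar arrangement.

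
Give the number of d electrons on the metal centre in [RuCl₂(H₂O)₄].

Summing ligand charges against the 0 overall charge gives an oxidation state of +2 for ruthenium.
Ru sits in group 8, so the d-electron count is 8 − 2 = 6.

d⁶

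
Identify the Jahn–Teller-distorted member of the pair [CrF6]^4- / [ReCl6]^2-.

[CrF6]^4-

[CrF6]^4-: Summing ligand charges against the −4 overall charge gives an oxidation state of +2 for chromium. Cr sits in group 6, so the d-electron count is 6 − 2 = 4. Fluoride is a weak-field ligand for a first-row metal, so the complex is high-spin. The t₂g³e_g¹ (high-spin) configuration has an unevenly filled e_g set; the Jahn–Teller theorem predicts a tetragonal distortion (typically axial elongation) to lift the degeneracy.
[ReCl6]^2-: Ligand charges: each chloride is −1. With an overall charge of −2 the rhenium centre must be in the +4 oxidation state. Re sits in group 7, so the d-electron count is 7 − 4 = 3. The d³ configuration leaves the e_g set evenly filled (or empty) — no strong Jahn–Teller driving force.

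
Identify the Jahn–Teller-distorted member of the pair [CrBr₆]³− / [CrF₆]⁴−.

[CrF₆]⁴−

[CrBr₆]³−: Summing ligand charges against the −3 overall charge gives an oxidation state of +3 for chromium. Group 6 minus oxidation state 3 gives a d³ configuration. The d³ configuration leaves the e_g set evenly filled (or empty) — no strong Jahn–Teller driving force.
[CrF₆]⁴−: Summing ligand charges against the −4 overall charge gives an oxidation state of +2 for chromium. Group 6 minus oxidation state 2 gives a d⁴ configuration. Fluoride is a weak-field ligand for a first-row metal, so the complex is high-spin. The t₂g³e_g¹ (high-spin) configuration has an unevenly filled e_g set; the Jahn–Teller theorem predicts a tetragonal distortion (typically axial elongation) to lift the degeneracy.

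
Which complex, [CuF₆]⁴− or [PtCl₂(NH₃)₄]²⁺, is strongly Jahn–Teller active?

[CuF₆]⁴−

[CuF₆]⁴−: Each fluoride is −1; balancing the −4 overall charge requires Cu(II). Group 11 minus oxidation state 2 gives a d⁹ configuration. The t₂g⁶e_g³ configuration has an unevenly filled e_g set; the Jahn–Teller theorem predicts a tetragonal distortion (typically axial elongation) to lift the degeneracy.
[PtCl₂(NH₃)₄]²⁺: Ligand charges: each chloride is −1; ammonia is neutral. With an overall charge of +2 the platinum centre must be in the +4 oxidation state. Platinum is a group-10 element; Pt(IV) is therefore d⁶. A 5d ion has a large Δₒ and is invariably low-spin. The d⁶ configuration leaves the e_g set evenly filled (or empty) — no strong Jahn–Teller driving force.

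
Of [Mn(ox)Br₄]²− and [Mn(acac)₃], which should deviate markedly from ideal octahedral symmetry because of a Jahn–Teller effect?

[Mn(ox)Br₄]²−: Ligand charges: each oxalate is −2; each bromide is −1. With an overall charge of −2 the manganese centre must be in the +4 oxidation state. Mn sits in group 7, so the d-electron count is 7 − 4 = 3. The d³ configuration leaves the e_g set evenly filled (or empty) — no strong Jahn–Teller driving force.
[Mn(acac)₃]: Each acetylacetonate is −1; balancing the 0 overall charge requires Mn(III). Mn sits in group 7, so the d-electron count is 7 − 3 = 4. Acetylacetonate is a weak-field ligand for a first-row metal, so the complex is high-spin. The t₂g³e_g¹ (high-spin) configuration has an unevenly filled e_g set; the Jahn–Teller theorem predicts a tetragonal distortion (typically axial elongation) to lift the degeneracy.

[Mn(acac)₃]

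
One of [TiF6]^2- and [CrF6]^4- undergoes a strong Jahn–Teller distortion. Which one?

[CrF6]^4-

[TiF6]^2-: Summing ligand charges against the −2 overall charge gives an oxidation state of +4 for titanium. Ti sits in group 4, so the d-electron count is 4 − 4 = 0. The d⁰ configuration leaves the e_g set evenly filled (or empty) — no strong Jahn–Teller driving force.
[CrF6]^4-: Each fluoride is −1; balancing the −4 overall charge requires Cr(II). Cr sits in group 6, so the d-electron count is 6 − 2 = 4. Fluoride is a weak-field ligand for a first-row metal, so the complex is high-spin. The t₂g³e_g¹ (high-spin) configuration has an unevenly filled e_g set; the Jahn–Teller theorem predicts a tetragonal distortion (typically axial elongation) to lift the degeneracy.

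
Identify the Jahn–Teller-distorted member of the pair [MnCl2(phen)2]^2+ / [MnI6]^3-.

[MnI6]^3-

[MnCl2(phen)2]^2+: Each chloride is −1; 1,10-phenanthroline is neutral; balancing the +2 overall charge requires Mn(IV). Group 7 minus oxidation state 4 gives a d³ configuration. The d³ configuration leaves the e_g set evenly filled (or empty) — no strong Jahn–Teller driving force.
[MnI6]^3-: Summing ligand charges against the −3 overall charge gives an oxidation state of +3 for manganese. Manganese is a group-7 element; Mn(III) is therefore d⁴. Iodide is a weak-field ligand for a first-row metal, so the complex is high-spin. The t₂g³e_g¹ (high-spin) configuration has an unevenly filled e_g set; the Jahn–Teller theorem predicts a tetragonal distortion (typically axial elongation) to lift the degeneracy.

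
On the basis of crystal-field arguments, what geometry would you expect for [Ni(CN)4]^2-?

square planar

Ligand charges: each cyanide is −1. With an overall charge of −2 the nickel centre must be in the +2 oxidation state.
Ni sits in group 10, so the d-electron count is 10 − 2 = 8.
With 4 monodentate ligands the coordination number is 4.
Cyanide is a strong-field ligand (high in the spectrochemical series).
A 3d d⁸ ion with strong-field ligands gains enough CFSE to favour square planar over tetrahedral.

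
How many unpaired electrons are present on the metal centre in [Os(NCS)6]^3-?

1

Summing ligand charges against the −3 overall charge gives an oxidation state of +3 for osmium.
Osmium is a group-8 element; Os(III) is therefore d⁵.
The spin state decides the count: a 5d ion has a large Δₒ and is invariably low-spin.
An octahedral low-spin d⁵ ion is t₂g⁵e_g⁰, giving 1 unpaired electron.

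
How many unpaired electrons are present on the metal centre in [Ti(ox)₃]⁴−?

Ligand charges: each oxalate is −2. With an overall charge of −4 the titanium centre must be in the +2 oxidation state.
Titanium is a group-4 element; Ti(II) is therefore d².
Counting donor atoms: 3×oxalate (bidentate) → 6 donors. Coordination number = 6.
In an octahedral field the d² configuration is t₂g²e_g⁰ (only one arrangement possible), giving 2 unpaired electrons.

2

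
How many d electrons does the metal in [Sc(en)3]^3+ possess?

Summing ligand charges against the +3 overall charge gives an oxidation state of +3 for scandium.
Sc sits in group 3, so the d-electron count is 3 − 3 = 0.

d⁰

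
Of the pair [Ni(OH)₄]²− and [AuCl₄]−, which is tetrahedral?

[Ni(OH)₄]²−

For [Ni(OH)₄]²−: Ligand charges: each hydroxide is −1. With an overall charge of −2 the nickel centre must be in the +2 oxidation state. Nickel is a group-10 element; Ni(II) is therefore d⁸. Hydroxide is a weak-field ligand. With weak-field ligands the CFSE gain from square planar is small, so a 3d d⁸ ion takes the sterically preferred tetrahedral geometry. → tetrahedral.
For [AuCl₄]−: Ligand charges: each chloride is −1. With an overall charge of −1 the gold centre must be in the +3 oxidation state. Au sits in group 11, so the d-electron count is 11 − 3 = 8. A 5d d⁸ ion has a large crystal-field splitting; square planar leaves the high-energy d_{x²−y²} orbital empty and maximises CFSE. → square planar.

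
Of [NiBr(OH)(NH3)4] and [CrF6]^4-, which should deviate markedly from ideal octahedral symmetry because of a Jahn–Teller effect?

[NiBr(OH)(NH3)4]: Summing ligand charges against the 0 overall charge gives an oxidation state of +2 for nickel. Nickel is a group-10 element; Ni(II) is therefore d⁸. The d⁸ configuration leaves the e_g set evenly filled (or empty) — no strong Jahn–Teller driving force.
[CrF6]^4-: Summing ligand charges against the −4 overall charge gives an oxidation state of +2 for chromium. Group 6 minus oxidation state 2 gives a d⁴ configuration. Fluoride is a weak-field ligand for a first-row metal, so the complex is high-spin. The t₂g³e_g¹ (high-spin) configuration has an unevenly filled e_g set; the Jahn–Teller theorem predicts a tetragonal distortion (typically axial elongation) to lift the degeneracy.

[CrF6]^4-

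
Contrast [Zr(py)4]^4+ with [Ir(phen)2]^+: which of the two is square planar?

For [Zr(py)4]^4+: Pyridine is neutral; balancing the +4 overall charge requires Zr(IV). Group 4 minus oxidation state 4 gives a d⁰ configuration. A d⁰ ion has no crystal-field stabilisation preference between square planar and tetrahedral, so four ligands adopt the sterically favoured tetrahedral geometry. → tetrahedral.
For [Ir(phen)2]^+: Ligand charges: 1,10-phenanthroline is neutral. With an overall charge of +1 the iridium centre must be in the +1 oxidation state. Iridium is a group-9 element; Ir(I) is therefore d⁸. A 5d d⁸ ion has a large crystal-field splitting; square planar leaves the high-energy d_{x²−y²} orbital empty and maximises CFSE. → square planar.

[Ir(phen)2]^+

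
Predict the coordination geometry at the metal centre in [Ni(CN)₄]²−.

square planar

Summing ligand charges against the −2 overall charge gives an oxidation state of +2 for nickel.
Nickel is a group-10 element; Ni(II) is therefore d⁸.
With 4 monodentate ligands the coordination number is 4.
Cyanide is a strong-field ligand (high in the spectrochemical series).
A 3d d⁸ ion with strong-field ligands gains enough CFSE to favour square planar over tetrahedral.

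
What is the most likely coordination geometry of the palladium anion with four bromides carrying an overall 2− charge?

Ligand charges: each bromide is −1. With an overall charge of −2 the palladium centre must be in the +2 oxidation state.
Group 10 minus oxidation state 2 gives a d⁸ configuration.
With 4 monodentate ligands the coordination number is 4.
A 4d d⁸ ion has a large crystal-field splitting; square planar leaves the high-energy d_{x²−y²} orbital empty and maximises CFSE.

square planar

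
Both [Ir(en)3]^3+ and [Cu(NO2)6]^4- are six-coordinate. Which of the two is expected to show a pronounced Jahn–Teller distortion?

[Cu(NO2)6]^4-

[Ir(en)3]^3+: Ethylenediamine is neutral; balancing the +3 overall charge requires Ir(III). Group 9 minus oxidation state 3 gives a d⁶ configuration. A 5d ion has a large Δₒ and is invariably low-spin. The d⁶ configuration leaves the e_g set evenly filled (or empty) — no strong Jahn–Teller driving force.
[Cu(NO2)6]^4-: Ligand charges: each nitro (N-bound nitrite) is −1. With an overall charge of −4 the copper centre must be in the +2 oxidation state. Group 11 minus oxidation state 2 gives a d⁹ configuration. The t₂g⁶e_g³ configuration has an unevenly filled e_g set; the Jahn–Teller theorem predicts a tetragonal distortion (typically axial elongation) to lift the degeneracy.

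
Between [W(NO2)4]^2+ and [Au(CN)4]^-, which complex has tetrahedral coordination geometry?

[W(NO2)4]^2+

For [W(NO2)4]^2+: Ligand charges: each nitro (N-bound nitrite) is −1. With an overall charge of +2 the tungsten centre must be in the +6 oxidation state. Group 6 minus oxidation state 6 gives a d⁰ configuration. A d⁰ ion has no crystal-field stabilisation preference between square planar and tetrahedral, so four ligands adopt the sterically favoured tetrahedral geometry. → tetrahedral.
For [Au(CN)4]^-: Summing ligand charges against the −1 overall charge gives an oxidation state of +3 for gold. Gold is a group-11 element; Au(III) is therefore d⁸. A 5d d⁸ ion has a large crystal-field splitting; square planar leaves the high-energy d_{x²−y²} orbital empty and maximises CFSE. → square planar.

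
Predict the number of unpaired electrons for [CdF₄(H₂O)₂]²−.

0

Summing ligand charges against the −2 overall charge gives an oxidation state of +2 for cadmium.
Cd sits in group 12, so the d-electron count is 12 − 2 = 10.
In an octahedral field the d¹⁰ configuration is t₂g⁶e_g⁴, giving 0 unpaired electrons.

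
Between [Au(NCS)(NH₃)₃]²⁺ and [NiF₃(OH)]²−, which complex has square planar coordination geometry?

For [Au(NCS)(NH₃)₃]²⁺: Ligand charges: each isothiocyanate is −1; ammonia is neutral. With an overall charge of +2 the gold centre must be in the +3 oxidation state. Gold is a group-11 element; Au(III) is therefore d⁸. A 5d d⁸ ion has a large crystal-field splitting; square planar leaves the high-energy d_{x²−y²} orbital empty and maximises CFSE. → square planar.
For [NiF₃(OH)]²−: Ligand charges: each fluoride is −1; each hydroxide is −1. With an overall charge of −2 the nickel centre must be in the +2 oxidation state. Ni sits in group 10, so the d-electron count is 10 − 2 = 8. Fluoride and hydroxide are weak-field ligands. With weak-field ligands the CFSE gain from square planar is small, so a 3d d⁸ ion takes the sterically preferred tetrahedral geometry. → tetrahedral.

[Au(NCS)(NH₃)₃]²⁺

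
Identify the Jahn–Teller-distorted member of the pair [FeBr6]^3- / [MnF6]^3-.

[MnF6]^3-

[FeBr6]^3-: Each bromide is −1; balancing the −3 overall charge requires Fe(III). Group 8 minus oxidation state 3 gives a d⁵ configuration. Bromide is a weak-field ligand for a first-row metal, so the complex is high-spin. The d⁵ configuration leaves the e_g set evenly filled (or empty) — no strong Jahn–Teller driving force.
[MnF6]^3-: Ligand charges: each fluoride is −1. With an overall charge of −3 the manganese centre must be in the +3 oxidation state. Group 7 minus oxidation state 3 gives a d⁴ configuration. Fluoride is a weak-field ligand for a first-row metal, so the complex is high-spin. The t₂g³e_g¹ (high-spin) configuration has an unevenly filled e_g set; the Jahn–Teller theorem predicts a tetragonal distortion (typically axial elongation) to lift the degeneracy.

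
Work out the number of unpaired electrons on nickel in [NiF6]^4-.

2 unpaired electrons

Each fluoride is −1; balancing the −4 overall charge requires Ni(II).
Ni sits in group 10, so the d-electron count is 10 − 2 = 8.
In an octahedral field the d⁸ configuration is t₂g⁶e_g² (only one arrangement possible), giving 2 unpaired electrons.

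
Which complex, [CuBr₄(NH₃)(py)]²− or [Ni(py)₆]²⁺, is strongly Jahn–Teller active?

[CuBr₄(NH₃)(py)]²−

[CuBr₄(NH₃)(py)]²−: Ligand charges: each bromide is −1; ammonia is neutral; pyridine is neutral. With an overall charge of −2 the copper centre must be in the +2 oxidation state. Cu sits in group 11, so the d-electron count is 11 − 2 = 9. The t₂g⁶e_g³ configuration has an unevenly filled e_g set; the Jahn–Teller theorem predicts a tetragonal distortion (typically axial elongation) to lift the degeneracy.
[Ni(py)₆]²⁺: Pyridine is neutral; balancing the +2 overall charge requires Ni(II). Nickel is a group-10 element; Ni(II) is therefore d⁸. The d⁸ configuration leaves the e_g set evenly filled (or empty) — no strong Jahn–Teller driving force.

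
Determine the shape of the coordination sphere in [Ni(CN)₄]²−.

Ligand charges: each cyanide is −1. With an overall charge of −2 the nickel centre must be in the +2 oxidation state.
Ni sits in group 10, so the d-electron count is 10 − 2 = 8.
With 4 monodentate ligands the coordination number is 4.
Cyanide is a strong-field ligand (high in the spectrochemical series).
A 3d d⁸ ion with strong-field ligands gains enough CFSE to favour square planar over tetrahedral.

square planar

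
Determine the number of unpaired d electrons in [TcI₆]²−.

Ligand charges: each iodide is −1. With an overall charge of −2 the technetium centre must be in the +4 oxidation state.
Group 7 minus oxidation state 4 gives a d³ configuration.
In an octahedral field the d³ configuration is t₂g³e_g⁰ (only one arrangement possible), giving 3 unpaired electrons.

3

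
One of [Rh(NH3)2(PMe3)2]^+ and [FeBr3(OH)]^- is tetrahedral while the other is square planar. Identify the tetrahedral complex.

[FeBr3(OH)]^-

For [Rh(NH3)2(PMe3)2]^+: Summing ligand charges against the +1 overall charge gives an oxidation state of +1 for rhodium. Group 9 minus oxidation state 1 gives a d⁸ configuration. A 4d d⁸ ion has a large crystal-field splitting; square planar leaves the high-energy d_{x²−y²} orbital empty and maximises CFSE. → square planar.
For [FeBr3(OH)]^-: Each bromide is −1; each hydroxide is −1; balancing the −1 overall charge requires Fe(III). Group 8 minus oxidation state 3 gives a d⁵ configuration. A high-spin d⁵ ion has zero CFSE in either geometry, so four ligands adopt the sterically favoured tetrahedral geometry. → tetrahedral.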